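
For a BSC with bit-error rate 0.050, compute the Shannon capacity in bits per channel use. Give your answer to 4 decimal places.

Binary symmetric channel: C = 1 − h₂(ε) where h₂ is the binary entropy function.
h₂(0.050) = −0.050·log₂0.050 − 0.950·log₂0.950 = 0.2864.
C = 1 − 0.2864 = 0.7136 bits per channel use.

0.7136 bits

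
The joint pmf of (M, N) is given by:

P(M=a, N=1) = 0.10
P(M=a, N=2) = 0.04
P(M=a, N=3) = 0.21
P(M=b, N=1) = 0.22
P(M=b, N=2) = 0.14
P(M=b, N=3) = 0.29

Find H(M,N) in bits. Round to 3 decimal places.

2.386 bits

H(M,N) = −Σ p(x,y)·log₂ p(x,y) over all 6 cells.
  cell (a,1): −0.10·log₂0.10 = 0.3322
  cell (a,2): −0.04·log₂0.04 = 0.1858
  cell (a,3): −0.21·log₂0.21 = 0.4728
  cell (b,1): −0.22·log₂0.22 = 0.4806
  cell (b,2): −0.14·log₂0.14 = 0.3971
  cell (b,3): −0.29·log₂0.29 = 0.5179
Sum = 2.386 bits.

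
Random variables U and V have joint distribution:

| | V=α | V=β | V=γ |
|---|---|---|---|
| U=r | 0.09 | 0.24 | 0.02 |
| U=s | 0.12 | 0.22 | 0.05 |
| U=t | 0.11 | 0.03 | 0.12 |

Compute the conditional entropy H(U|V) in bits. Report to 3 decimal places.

1.367 bits

Marginals: p(U) = (0.3500, 0.3900, 0.2600), p(V) = (0.3200, 0.4900, 0.1900).
H(U|V) = Σ p(V) · H(U|V=·).
  V=α: p=0.3200, H(U|V=α) = 1.5749
  V=β: p=0.4900, H(U|V=β) = 1.2698
  V=γ: p=0.1900, H(U|V=γ) = 1.2674
Weighted sum = 1.367 bits.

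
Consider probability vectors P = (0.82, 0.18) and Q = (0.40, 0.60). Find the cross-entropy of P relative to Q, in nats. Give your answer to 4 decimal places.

H(P,Q) = −Σ p·ln q.
  −0.82·ln(0.40) = 0.75136
  −0.18·ln(0.60) = 0.09195
H(P,Q) = 0.8433 nats.

0.8433 nats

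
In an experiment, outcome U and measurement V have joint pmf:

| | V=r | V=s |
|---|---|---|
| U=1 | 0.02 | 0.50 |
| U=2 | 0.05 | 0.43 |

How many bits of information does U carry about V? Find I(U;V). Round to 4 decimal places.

0.0122 bits

Marginals: p(U) = (0.5200, 0.4800), p(V) = (0.0700, 0.9300).
I(U;V) = Σ p(x,y)·log₂[p(x,y)/(p(x)p(y))].
  (1,r): 0.02·log₂(0.5495) = -0.01728
  (1,s): 0.50·log₂(1.0339) = 0.02406
  (2,r): 0.05·log₂(1.4881) = 0.02867
  (2,s): 0.43·log₂(0.9633) = -0.02322
Sum = 0.0122 bits.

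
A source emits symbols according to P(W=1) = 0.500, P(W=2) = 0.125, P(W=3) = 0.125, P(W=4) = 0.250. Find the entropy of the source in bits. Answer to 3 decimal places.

H(W) = −Σ p·log₂ p.
  −(0.500)·log₂(0.500) = 0.5000
  −(0.125)·log₂(0.125) = 0.3750
  −(0.125)·log₂(0.125) = 0.3750
  −(0.250)·log₂(0.250) = 0.5000
Sum: 0.5000 + 0.3750 + 0.3750 + 0.5000 = 1.750 bits.

1.750 bits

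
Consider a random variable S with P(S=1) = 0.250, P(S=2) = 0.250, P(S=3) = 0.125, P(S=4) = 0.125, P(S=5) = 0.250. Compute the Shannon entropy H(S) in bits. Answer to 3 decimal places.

2.250 bits

H(S) = −Σ p·log₂ p.
  −(0.250)·log₂(0.250) = 0.5000
  −(0.250)·log₂(0.250) = 0.5000
  −(0.125)·log₂(0.125) = 0.3750
  −(0.125)·log₂(0.125) = 0.3750
  −(0.250)·log₂(0.250) = 0.5000
Sum: 0.5000 + 0.5000 + 0.3750 + 0.3750 + 0.5000 = 2.250 bits.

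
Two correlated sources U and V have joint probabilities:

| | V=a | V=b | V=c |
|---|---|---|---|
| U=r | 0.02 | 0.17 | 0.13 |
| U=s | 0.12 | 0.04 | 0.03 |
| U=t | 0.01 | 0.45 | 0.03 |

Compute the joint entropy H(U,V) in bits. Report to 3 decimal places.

H(U,V) = −Σ p(x,y)·log₂ p(x,y) over all 9 cells.
  cell (r,a): −0.02·log₂0.02 = 0.1129
  cell (r,b): −0.17·log₂0.17 = 0.4346
  cell (r,c): −0.13·log₂0.13 = 0.3826
  cell (s,a): −0.12·log₂0.12 = 0.3671
  cell (s,b): −0.04·log₂0.04 = 0.1858
  cell (s,c): −0.03·log₂0.03 = 0.1518
  cell (t,a): −0.01·log₂0.01 = 0.0664
  cell (t,b): −0.45·log₂0.45 = 0.5184
  cell (t,c): −0.03·log₂0.03 = 0.1518
Sum = 2.371 bits.

2.371 bits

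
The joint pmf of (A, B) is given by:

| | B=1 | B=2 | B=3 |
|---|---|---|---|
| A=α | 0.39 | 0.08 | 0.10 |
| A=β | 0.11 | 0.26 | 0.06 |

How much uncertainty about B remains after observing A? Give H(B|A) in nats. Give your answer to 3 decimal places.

Chain rule: H(B|A) = H(A,B) − H(A).
Marginals: p(A) = (0.5700, 0.4300), p(B) = (0.5000, 0.3400, 0.1600).
H(A,B) = 1.5614 nats; H(A) = 0.6833 nats.
H(B|A) = 1.5614 − 0.6833 = 0.878 nats.

0.878 nats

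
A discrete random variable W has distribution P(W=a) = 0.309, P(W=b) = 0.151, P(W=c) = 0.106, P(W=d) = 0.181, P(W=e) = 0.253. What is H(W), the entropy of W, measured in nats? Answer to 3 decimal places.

1.543 nats

H(W) = −Σ p·ln p.
  −(0.309)·ln(0.309) = 0.3629
  −(0.151)·ln(0.151) = 0.2855
  −(0.106)·ln(0.106) = 0.2379
  −(0.181)·ln(0.181) = 0.3094
  −(0.253)·ln(0.253) = 0.3477
Sum: 0.3629 + 0.2855 + 0.2379 + 0.3094 + 0.3477 = 1.543 nats.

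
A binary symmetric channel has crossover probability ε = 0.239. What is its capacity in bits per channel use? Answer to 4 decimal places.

Binary symmetric channel: C = 1 − h₂(ε) where h₂ is the binary entropy function.
h₂(0.239) = −0.239·log₂0.239 − 0.761·log₂0.761 = 0.7934.
C = 1 − 0.7934 = 0.2066 bits per channel use.

0.2066 bits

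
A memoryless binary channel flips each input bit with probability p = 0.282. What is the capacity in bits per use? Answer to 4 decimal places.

0.1418 bits

Binary symmetric channel: C = 1 − h₂(ε) where h₂ is the binary entropy function.
h₂(0.282) = −0.282·log₂0.282 − 0.718·log₂0.718 = 0.8582.
C = 1 − 0.8582 = 0.1418 bits per channel use.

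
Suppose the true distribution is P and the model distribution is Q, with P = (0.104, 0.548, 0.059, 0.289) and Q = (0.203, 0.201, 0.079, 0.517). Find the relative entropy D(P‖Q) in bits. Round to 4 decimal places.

0.4253 bits

D(P‖Q) = Σ p·log₂(p/q).
  0.104·log₂(0.104/0.203) = -0.10035
  0.548·log₂(0.548/0.201) = 0.79295
  0.059·log₂(0.059/0.079) = -0.02485
  0.289·log₂(0.289/0.517) = -0.24250
D(P‖Q) = 0.4253 bits.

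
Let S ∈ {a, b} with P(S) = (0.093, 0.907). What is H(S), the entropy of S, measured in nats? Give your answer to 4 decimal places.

0.3094 nats

H(S) = −Σ p·ln p.
  −(0.093)·ln(0.093) = 0.22089
  −(0.907)·ln(0.907) = 0.08853
Sum: 0.22089 + 0.08853 = 0.3094 nats.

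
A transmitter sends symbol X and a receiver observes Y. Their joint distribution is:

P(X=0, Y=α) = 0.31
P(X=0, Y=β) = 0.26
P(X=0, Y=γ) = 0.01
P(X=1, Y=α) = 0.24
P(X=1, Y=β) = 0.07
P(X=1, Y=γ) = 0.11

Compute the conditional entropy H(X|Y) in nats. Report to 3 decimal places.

Chain rule: H(X|Y) = H(X,Y) − H(Y).
Marginals: p(X) = (0.5800, 0.4200), p(Y) = (0.5500, 0.3300, 0.1200).
H(X,Y) = 1.5308 nats; H(Y) = 0.9491 nats.
H(X|Y) = 1.5308 − 0.9491 = 0.582 nats.

0.582 nats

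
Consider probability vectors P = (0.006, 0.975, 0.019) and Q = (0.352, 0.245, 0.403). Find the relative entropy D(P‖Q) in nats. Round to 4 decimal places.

D(P‖Q) = Σ p·ln(p/q).
  0.006·ln(0.006/0.352) = -0.02443
  0.975·ln(0.975/0.245) = 1.34665
  0.019·ln(0.019/0.403) = -0.05804
D(P‖Q) = 1.2642 nats.

1.2642 nats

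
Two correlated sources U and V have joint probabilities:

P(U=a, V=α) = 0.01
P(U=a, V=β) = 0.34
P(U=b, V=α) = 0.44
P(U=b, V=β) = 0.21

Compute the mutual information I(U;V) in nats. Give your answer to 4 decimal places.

Marginals: p(U) = (0.3500, 0.6500), p(V) = (0.4500, 0.5500).
I(U;V) = Σ p(x,y)·ln[p(x,y)/(p(x)p(y))].
  (a,α): 0.01·ln(0.0635) = -0.02757
  (a,β): 0.34·ln(1.7662) = 0.19341
  (b,α): 0.44·ln(1.5043) = 0.17966
  (b,β): 0.21·ln(0.5874) = -0.11173
Sum = 0.2338 nats.

0.2338 nats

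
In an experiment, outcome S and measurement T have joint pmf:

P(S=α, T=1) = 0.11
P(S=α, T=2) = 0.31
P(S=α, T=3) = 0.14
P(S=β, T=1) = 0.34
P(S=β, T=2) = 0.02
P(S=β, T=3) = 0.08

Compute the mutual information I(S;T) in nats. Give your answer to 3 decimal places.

0.216 nats

Marginals: p(S) = (0.5600, 0.4400), p(T) = (0.4500, 0.3300, 0.2200).
I(S;T) = H(S) + H(T) − H(S,T).
H(S) = 0.6859, H(T) = 1.0583, H(S,T) = 1.5282.
I(S;T) = 0.6859 + 1.0583 − 1.5282 = 0.216 nats.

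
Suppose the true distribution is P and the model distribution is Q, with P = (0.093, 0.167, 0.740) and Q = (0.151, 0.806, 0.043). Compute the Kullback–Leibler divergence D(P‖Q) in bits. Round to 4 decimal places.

D(P‖Q) = Σ p·log₂(p/q).
  0.093·log₂(0.093/0.151) = -0.06503
  0.167·log₂(0.167/0.806) = -0.37925
  0.740·log₂(0.740/0.043) = 3.03779
D(P‖Q) = 2.5935 bits.

2.5935 bits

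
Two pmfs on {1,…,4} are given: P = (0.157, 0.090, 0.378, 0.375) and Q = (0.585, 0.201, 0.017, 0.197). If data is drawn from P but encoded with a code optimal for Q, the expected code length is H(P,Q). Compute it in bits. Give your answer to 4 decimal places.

3.4307 bits

H(P,Q) = −Σ p·log₂ q.
  −0.157·log₂(0.585) = 0.12144
  −0.090·log₂(0.201) = 0.20833
  −0.378·log₂(0.017) = 2.22201
  −0.375·log₂(0.197) = 0.87890
H(P,Q) = 3.4307 bits.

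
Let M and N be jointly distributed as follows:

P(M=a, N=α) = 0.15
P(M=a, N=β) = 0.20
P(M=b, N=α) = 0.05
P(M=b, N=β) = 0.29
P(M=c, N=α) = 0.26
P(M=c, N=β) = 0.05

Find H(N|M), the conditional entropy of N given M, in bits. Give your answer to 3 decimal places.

0.747 bits

Chain rule: H(N|M) = H(M,N) − H(M).
Marginals: p(M) = (0.3500, 0.3400, 0.3100), p(N) = (0.4600, 0.5400).
H(M,N) = 2.3303 bits; H(M) = 1.5831 bits.
H(N|M) = 2.3303 − 1.5831 = 0.747 bits.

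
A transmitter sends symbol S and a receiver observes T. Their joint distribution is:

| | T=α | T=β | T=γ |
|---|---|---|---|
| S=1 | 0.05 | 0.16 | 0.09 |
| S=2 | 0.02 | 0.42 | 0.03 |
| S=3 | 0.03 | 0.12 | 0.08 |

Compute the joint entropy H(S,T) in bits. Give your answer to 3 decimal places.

2.552 bits

H(S,T) = −Σ p(x,y)·log₂ p(x,y) over all 9 cells.
  cell (1,α): −0.05·log₂0.05 = 0.2161
  cell (1,β): −0.16·log₂0.16 = 0.4230
  cell (1,γ): −0.09·log₂0.09 = 0.3127
  cell (2,α): −0.02·log₂0.02 = 0.1129
  cell (2,β): −0.42·log₂0.42 = 0.5256
  cell (2,γ): −0.03·log₂0.03 = 0.1518
  cell (3,α): −0.03·log₂0.03 = 0.1518
  cell (3,β): −0.12·log₂0.12 = 0.3671
  cell (3,γ): −0.08·log₂0.08 = 0.2915
Sum = 2.552 bits.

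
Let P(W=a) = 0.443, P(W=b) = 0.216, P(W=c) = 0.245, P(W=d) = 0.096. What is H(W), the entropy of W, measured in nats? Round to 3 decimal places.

H(W) = −Σ p·ln p.
  −(0.443)·ln(0.443) = 0.3607
  −(0.216)·ln(0.216) = 0.3310
  −(0.245)·ln(0.245) = 0.3446
  −(0.096)·ln(0.096) = 0.2250
Sum: 0.3607 + 0.3310 + 0.3446 + 0.2250 = 1.261 nats.

1.261 nats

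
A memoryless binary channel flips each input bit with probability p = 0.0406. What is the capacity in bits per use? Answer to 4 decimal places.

Binary symmetric channel: C = 1 − h₂(ε) where h₂ is the binary entropy function.
h₂(0.0406) = −0.0406·log₂0.0406 − 0.9594·log₂0.9594 = 0.2450.
C = 1 − 0.2450 = 0.7550 bits per channel use.

0.7550 bits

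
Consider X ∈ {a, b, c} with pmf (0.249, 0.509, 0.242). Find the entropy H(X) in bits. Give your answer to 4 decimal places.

H(X) = −Σ p·log₂ p.
  −(0.249)·log₂(0.249) = 0.49944
  −(0.509)·log₂(0.509) = 0.49590
  −(0.242)·log₂(0.242) = 0.49535
Sum: 0.49944 + 0.49590 + 0.49535 = 1.4907 bits.

1.4907 bits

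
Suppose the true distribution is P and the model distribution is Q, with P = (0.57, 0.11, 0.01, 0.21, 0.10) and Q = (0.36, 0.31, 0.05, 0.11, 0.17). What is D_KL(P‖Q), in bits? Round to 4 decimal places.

0.3096 bits

D(P‖Q) = Σ p·log₂(p/q).
  0.57·log₂(0.57/0.36) = 0.37789
  0.11·log₂(0.11/0.31) = -0.16442
  0.01·log₂(0.01/0.05) = -0.02322
  0.21·log₂(0.21/0.11) = 0.19591
  0.10·log₂(0.10/0.17) = -0.07655
D(P‖Q) = 0.3096 bits.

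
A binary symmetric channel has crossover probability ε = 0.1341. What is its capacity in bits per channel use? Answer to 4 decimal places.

0.4314 bits

Binary symmetric channel: C = 1 − h₂(ε) where h₂ is the binary entropy function.
h₂(0.1341) = −0.1341·log₂0.1341 − 0.8659·log₂0.8659 = 0.5686.
C = 1 − 0.5686 = 0.4314 bits per channel use.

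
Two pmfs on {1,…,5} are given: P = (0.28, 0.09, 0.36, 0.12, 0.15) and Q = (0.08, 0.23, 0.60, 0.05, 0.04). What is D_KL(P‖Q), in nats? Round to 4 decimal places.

0.3858 nats

D(P‖Q) = Σ p·ln(p/q).
  0.28·ln(0.28/0.08) = 0.35077
  0.09·ln(0.09/0.23) = -0.08444
  0.36·ln(0.36/0.60) = -0.18390
  0.12·ln(0.12/0.05) = 0.10506
  0.15·ln(0.15/0.04) = 0.19826
D(P‖Q) = 0.3858 nats.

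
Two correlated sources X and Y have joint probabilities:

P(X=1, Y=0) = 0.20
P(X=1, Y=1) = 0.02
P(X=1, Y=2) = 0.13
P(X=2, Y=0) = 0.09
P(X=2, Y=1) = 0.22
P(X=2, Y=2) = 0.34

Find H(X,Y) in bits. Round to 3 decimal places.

2.282 bits

H(X,Y) = −Σ p(x,y)·log₂ p(x,y) over all 6 cells.
  cell (1,0): −0.20·log₂0.20 = 0.4644
  cell (1,1): −0.02·log₂0.02 = 0.1129
  cell (1,2): −0.13·log₂0.13 = 0.3826
  cell (2,0): −0.09·log₂0.09 = 0.3127
  cell (2,1): −0.22·log₂0.22 = 0.4806
  cell (2,2): −0.34·log₂0.34 = 0.5292
Sum = 2.282 bits.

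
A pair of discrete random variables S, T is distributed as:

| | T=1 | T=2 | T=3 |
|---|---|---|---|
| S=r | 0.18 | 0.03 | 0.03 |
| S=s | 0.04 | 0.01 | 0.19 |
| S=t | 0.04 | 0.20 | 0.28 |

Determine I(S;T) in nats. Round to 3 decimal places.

0.248 nats

Marginals: p(S) = (0.2400, 0.2400, 0.5200), p(T) = (0.2600, 0.2400, 0.5000).
I(S;T) = Σ p(x,y)·ln[p(x,y)/(p(x)p(y))].
  (r,1): 0.18·ln(2.8846) = 0.1907
  (r,2): 0.03·ln(0.5208) = -0.0196
  (r,3): 0.03·ln(0.2500) = -0.0416
  (s,1): 0.04·ln(0.6410) = -0.0178
  (s,2): 0.01·ln(0.1736) = -0.0175
  (s,3): 0.19·ln(1.5833) = 0.0873
  (t,1): 0.04·ln(0.2959) = -0.0487
  (t,2): 0.20·ln(1.6026) = 0.0943
  (t,3): 0.28·ln(1.0769) = 0.0208
Sum = 0.248 nats.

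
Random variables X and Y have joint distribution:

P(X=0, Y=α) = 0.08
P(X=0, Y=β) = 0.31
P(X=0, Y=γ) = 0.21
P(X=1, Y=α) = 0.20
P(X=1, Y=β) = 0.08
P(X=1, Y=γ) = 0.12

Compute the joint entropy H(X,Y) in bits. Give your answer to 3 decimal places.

2.411 bits

H(X,Y) = −Σ p(x,y)·log₂ p(x,y) over all 6 cells.
  cell (0,α): −0.08·log₂0.08 = 0.2915
  cell (0,β): −0.31·log₂0.31 = 0.5238
  cell (0,γ): −0.21·log₂0.21 = 0.4728
  cell (1,α): −0.20·log₂0.20 = 0.4644
  cell (1,β): −0.08·log₂0.08 = 0.2915
  cell (1,γ): −0.12·log₂0.12 = 0.3671
Sum = 2.411 bits.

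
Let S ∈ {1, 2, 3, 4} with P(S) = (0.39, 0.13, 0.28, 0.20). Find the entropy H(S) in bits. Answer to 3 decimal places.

1.891 bits

H(S) = −Σ p·log₂ p.
  −(0.39)·log₂(0.39) = 0.5298
  −(0.13)·log₂(0.13) = 0.3826
  −(0.28)·log₂(0.28) = 0.5142
  −(0.20)·log₂(0.20) = 0.4644
Sum: 0.5298 + 0.3826 + 0.5142 + 0.4644 = 1.891 bits.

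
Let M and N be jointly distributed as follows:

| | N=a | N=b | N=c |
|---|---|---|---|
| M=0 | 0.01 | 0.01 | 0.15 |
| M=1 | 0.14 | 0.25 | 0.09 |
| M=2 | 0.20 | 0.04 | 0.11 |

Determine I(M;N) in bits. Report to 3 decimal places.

0.301 bits

Marginals: p(M) = (0.1700, 0.4800, 0.3500), p(N) = (0.3500, 0.3000, 0.3500).
I(M;N) = Σ p(x,y)·log₂[p(x,y)/(p(x)p(y))].
  (0,a): 0.01·log₂(0.1681) = -0.0257
  (0,b): 0.01·log₂(0.1961) = -0.0235
  (0,c): 0.15·log₂(2.5210) = 0.2001
  (1,a): 0.14·log₂(0.8333) = -0.0368
  (1,b): 0.25·log₂(1.7361) = 0.1990
  (1,c): 0.09·log₂(0.5357) = -0.0810
  (2,a): 0.20·log₂(1.6327) = 0.1414
  (2,b): 0.04·log₂(0.3810) = -0.0557
  (2,c): 0.11·log₂(0.8980) = -0.0171
Sum = 0.301 bits.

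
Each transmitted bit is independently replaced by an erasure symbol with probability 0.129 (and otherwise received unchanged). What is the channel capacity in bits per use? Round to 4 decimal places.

0.8710 bits

Binary erasure channel: capacity C = 1 − ε.
C = 1 − 0.129 = 0.8710 bits per channel use.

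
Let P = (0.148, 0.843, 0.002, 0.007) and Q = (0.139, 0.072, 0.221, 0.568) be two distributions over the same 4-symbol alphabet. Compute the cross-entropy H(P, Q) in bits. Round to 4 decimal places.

H(P,Q) = −Σ p·log₂ q.
  −0.148·log₂(0.139) = 0.42133
  −0.843·log₂(0.072) = 3.19991
  −0.002·log₂(0.221) = 0.00436
  −0.007·log₂(0.568) = 0.00571
H(P,Q) = 3.6313 bits.

3.6313 bits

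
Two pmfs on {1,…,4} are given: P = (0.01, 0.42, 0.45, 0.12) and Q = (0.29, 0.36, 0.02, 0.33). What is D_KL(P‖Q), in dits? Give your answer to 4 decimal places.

0.5693 dits

D(P‖Q) = Σ p·log₁₀(p/q).
  0.01·log₁₀(0.01/0.29) = -0.01462
  0.42·log₁₀(0.42/0.36) = 0.02812
  0.45·log₁₀(0.45/0.02) = 0.60848
  0.12·log₁₀(0.12/0.33) = -0.05272
D(P‖Q) = 0.5693 dits.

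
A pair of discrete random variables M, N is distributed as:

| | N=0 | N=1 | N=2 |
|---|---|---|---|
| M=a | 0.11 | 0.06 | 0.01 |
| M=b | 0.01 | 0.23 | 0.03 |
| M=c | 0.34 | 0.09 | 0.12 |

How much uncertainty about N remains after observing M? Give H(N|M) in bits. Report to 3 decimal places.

1.145 bits

Chain rule: H(N|M) = H(M,N) − H(M).
Marginals: p(M) = (0.1800, 0.2700, 0.5500), p(N) = (0.4600, 0.3800, 0.1600).
H(M,N) = 2.5750 bits; H(M) = 1.4297 bits.
H(N|M) = 2.5750 − 1.4297 = 1.145 bits.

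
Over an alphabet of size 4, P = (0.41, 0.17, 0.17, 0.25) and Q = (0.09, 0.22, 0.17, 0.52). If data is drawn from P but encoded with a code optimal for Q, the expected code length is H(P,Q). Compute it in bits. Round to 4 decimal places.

H(P,Q) = −Σ p·log₂ q.
  −0.41·log₂(0.09) = 1.42431
  −0.17·log₂(0.22) = 0.37135
  −0.17·log₂(0.17) = 0.43459
  −0.25·log₂(0.52) = 0.23585
H(P,Q) = 2.4661 bits.

2.4661 bits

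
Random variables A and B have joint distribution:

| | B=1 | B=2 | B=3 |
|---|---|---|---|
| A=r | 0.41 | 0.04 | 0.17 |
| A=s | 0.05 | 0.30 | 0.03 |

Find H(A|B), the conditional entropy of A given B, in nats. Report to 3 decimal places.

0.366 nats

Marginals: p(A) = (0.6200, 0.3800), p(B) = (0.4600, 0.3400, 0.2000).
H(A|B) = Σ p(B) · H(A|B=·).
  B=1: p=0.4600, H(A|B=1) = 0.3438
  B=2: p=0.3400, H(A|B=2) = 0.3622
  B=3: p=0.2000, H(A|B=3) = 0.4227
Weighted sum = 0.366 nats.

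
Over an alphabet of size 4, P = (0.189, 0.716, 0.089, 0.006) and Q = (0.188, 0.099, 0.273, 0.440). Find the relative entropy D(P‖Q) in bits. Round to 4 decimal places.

1.8641 bits

D(P‖Q) = Σ p·log₂(p/q).
  0.189·log₂(0.189/0.188) = 0.00145
  0.716·log₂(0.716/0.099) = 2.04379
  0.089·log₂(0.089/0.273) = -0.14392
  0.006·log₂(0.006/0.440) = -0.03718
D(P‖Q) = 1.8641 bits.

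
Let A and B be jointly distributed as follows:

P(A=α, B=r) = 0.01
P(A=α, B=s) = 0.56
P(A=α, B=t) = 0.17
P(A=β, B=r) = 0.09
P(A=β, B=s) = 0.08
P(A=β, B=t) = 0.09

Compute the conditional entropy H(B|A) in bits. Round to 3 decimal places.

1.060 bits

Marginals: p(A) = (0.7400, 0.2600), p(B) = (0.1000, 0.6400, 0.2600).
H(B|A) = Σ p(A) · H(B|A=·).
  A=α: p=0.7400, H(B|A=α) = 0.8757
  A=β: p=0.2600, H(B|A=β) = 1.5828
Weighted sum = 1.060 bits.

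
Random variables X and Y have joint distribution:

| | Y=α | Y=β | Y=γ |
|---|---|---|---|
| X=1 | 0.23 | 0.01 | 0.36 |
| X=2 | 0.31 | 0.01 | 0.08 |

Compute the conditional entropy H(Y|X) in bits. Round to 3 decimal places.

0.996 bits

Marginals: p(X) = (0.6000, 0.4000), p(Y) = (0.5400, 0.0200, 0.4400).
H(Y|X) = Σ p(X) · H(Y|X=·).
  X=1: p=0.6000, H(Y|X=1) = 1.0709
  X=2: p=0.4000, H(Y|X=2) = 0.8824
Weighted sum = 0.996 bits.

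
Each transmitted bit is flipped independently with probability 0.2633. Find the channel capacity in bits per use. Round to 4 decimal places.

0.1683 bits

Binary symmetric channel: C = 1 − h₂(ε) where h₂ is the binary entropy function.
h₂(0.2633) = −0.2633·log₂0.2633 − 0.7367·log₂0.7367 = 0.8317.
C = 1 − 0.8317 = 0.1683 bits per channel use.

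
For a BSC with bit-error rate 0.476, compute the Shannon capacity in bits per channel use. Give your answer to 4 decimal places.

0.0017 bits

Binary symmetric channel: C = 1 − h₂(ε) where h₂ is the binary entropy function.
h₂(0.476) = −0.476·log₂0.476 − 0.524·log₂0.524 = 0.9983.
C = 1 − 0.9983 = 0.0017 bits per channel use.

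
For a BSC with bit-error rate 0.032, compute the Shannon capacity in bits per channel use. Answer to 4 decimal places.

Binary symmetric channel: C = 1 − h₂(ε) where h₂ is the binary entropy function.
h₂(0.032) = −0.032·log₂0.032 − 0.968·log₂0.968 = 0.2043.
C = 1 − 0.2043 = 0.7957 bits per channel use.

0.7957 bits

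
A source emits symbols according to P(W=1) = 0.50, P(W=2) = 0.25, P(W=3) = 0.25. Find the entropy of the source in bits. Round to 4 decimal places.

H(W) = −Σ p·log₂ p.
  −(0.50)·log₂(0.50) = 0.50000
  −(0.25)·log₂(0.25) = 0.50000
  −(0.25)·log₂(0.25) = 0.50000
Sum: 0.50000 + 0.50000 + 0.50000 = 1.5000 bits.

1.5000 bits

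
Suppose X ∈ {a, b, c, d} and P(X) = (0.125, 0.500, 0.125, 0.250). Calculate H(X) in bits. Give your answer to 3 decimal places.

1.750 bits

H(X) = −Σ p·log₂ p.
  −(0.125)·log₂(0.125) = 0.3750
  −(0.500)·log₂(0.500) = 0.5000
  −(0.125)·log₂(0.125) = 0.3750
  −(0.250)·log₂(0.250) = 0.5000
Sum: 0.3750 + 0.5000 + 0.3750 + 0.5000 = 1.750 bits.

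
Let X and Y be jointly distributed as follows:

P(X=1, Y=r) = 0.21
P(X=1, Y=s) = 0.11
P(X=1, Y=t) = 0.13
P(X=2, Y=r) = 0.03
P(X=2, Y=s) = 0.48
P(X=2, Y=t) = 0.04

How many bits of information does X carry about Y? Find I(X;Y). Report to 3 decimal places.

0.319 bits

Marginals: p(X) = (0.4500, 0.5500), p(Y) = (0.2400, 0.5900, 0.1700).
I(X;Y) = H(X) + H(Y) − H(X,Y).
H(X) = 0.9928, H(Y) = 1.3778, H(X,Y) = 2.0515.
I(X;Y) = 0.9928 + 1.3778 − 2.0515 = 0.319 bits.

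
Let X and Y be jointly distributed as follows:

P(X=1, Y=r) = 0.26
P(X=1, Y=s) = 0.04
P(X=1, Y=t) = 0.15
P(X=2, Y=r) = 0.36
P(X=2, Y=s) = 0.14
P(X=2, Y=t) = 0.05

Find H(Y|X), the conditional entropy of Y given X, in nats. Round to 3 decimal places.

Marginals: p(X) = (0.4500, 0.5500), p(Y) = (0.6200, 0.1800, 0.2000).
H(Y|X) = Σ p(X) · H(Y|X=·).
  X=1: p=0.4500, H(Y|X=1) = 0.8983
  X=2: p=0.5500, H(Y|X=2) = 0.8437
Weighted sum = 0.868 nats.

0.868 nats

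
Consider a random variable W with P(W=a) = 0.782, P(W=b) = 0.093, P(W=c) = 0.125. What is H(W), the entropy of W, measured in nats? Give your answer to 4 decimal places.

H(W) = −Σ p·ln p.
  −(0.782)·ln(0.782) = 0.19229
  −(0.093)·ln(0.093) = 0.22089
  −(0.125)·ln(0.125) = 0.25993
Sum: 0.19229 + 0.22089 + 0.25993 = 0.6731 nats.

0.6731 nats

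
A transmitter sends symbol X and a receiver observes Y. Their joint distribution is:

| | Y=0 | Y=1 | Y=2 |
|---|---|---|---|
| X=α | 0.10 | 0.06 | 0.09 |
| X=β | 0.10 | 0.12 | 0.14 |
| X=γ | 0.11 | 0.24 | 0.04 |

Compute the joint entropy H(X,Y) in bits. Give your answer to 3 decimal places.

H(X,Y) = −Σ p(x,y)·log₂ p(x,y) over all 9 cells.
  cell (α,0): −0.10·log₂0.10 = 0.3322
  cell (α,1): −0.06·log₂0.06 = 0.2435
  cell (α,2): −0.09·log₂0.09 = 0.3127
  cell (β,0): −0.10·log₂0.10 = 0.3322
  cell (β,1): −0.12·log₂0.12 = 0.3671
  cell (β,2): −0.14·log₂0.14 = 0.3971
  cell (γ,0): −0.11·log₂0.11 = 0.3503
  cell (γ,1): −0.24·log₂0.24 = 0.4941
  cell (γ,2): −0.04·log₂0.04 = 0.1858
Sum = 3.015 bits.

3.015 bits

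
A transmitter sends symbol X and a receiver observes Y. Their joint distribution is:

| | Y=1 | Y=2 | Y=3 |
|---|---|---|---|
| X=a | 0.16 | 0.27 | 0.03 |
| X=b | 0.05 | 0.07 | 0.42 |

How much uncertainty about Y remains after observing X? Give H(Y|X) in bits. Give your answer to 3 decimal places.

1.100 bits

Chain rule: H(Y|X) = H(X,Y) − H(X).
Marginals: p(X) = (0.4600, 0.5400), p(Y) = (0.2100, 0.3400, 0.4500).
H(X,Y) = 2.0951 bits; H(X) = 0.9954 bits.
H(Y|X) = 2.0951 − 0.9954 = 1.100 bits.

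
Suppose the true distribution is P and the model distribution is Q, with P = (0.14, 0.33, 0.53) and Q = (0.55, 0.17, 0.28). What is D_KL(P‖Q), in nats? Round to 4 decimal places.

D(P‖Q) = Σ p·ln(p/q).
  0.14·ln(0.14/0.55) = -0.19156
  0.33·ln(0.33/0.17) = 0.21889
  0.53·ln(0.53/0.28) = 0.33819
D(P‖Q) = 0.3655 nats.

0.3655 nats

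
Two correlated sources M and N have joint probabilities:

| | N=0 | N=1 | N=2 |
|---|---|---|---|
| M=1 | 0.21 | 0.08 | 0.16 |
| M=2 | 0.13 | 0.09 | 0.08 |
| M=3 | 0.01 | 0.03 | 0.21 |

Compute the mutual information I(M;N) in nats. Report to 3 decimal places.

0.130 nats

Marginals: p(M) = (0.4500, 0.3000, 0.2500), p(N) = (0.3500, 0.2000, 0.4500).
I(M;N) = Σ p(x,y)·ln[p(x,y)/(p(x)p(y))].
  (1,0): 0.21·ln(1.3333) = 0.0604
  (1,1): 0.08·ln(0.8889) = -0.0094
  (1,2): 0.16·ln(0.7901) = -0.0377
  (2,0): 0.13·ln(1.2381) = 0.0278
  (2,1): 0.09·ln(1.5000) = 0.0365
  (2,2): 0.08·ln(0.5926) = -0.0419
  (3,0): 0.01·ln(0.1143) = -0.0217
  (3,1): 0.03·ln(0.6000) = -0.0153
  (3,2): 0.21·ln(1.8667) = 0.1311
Sum = 0.130 nats.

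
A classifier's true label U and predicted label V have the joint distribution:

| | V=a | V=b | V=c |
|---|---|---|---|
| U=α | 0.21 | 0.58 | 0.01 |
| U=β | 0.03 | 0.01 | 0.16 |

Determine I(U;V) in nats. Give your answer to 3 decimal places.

0.321 nats

Marginals: p(U) = (0.8000, 0.2000), p(V) = (0.2400, 0.5900, 0.1700).
I(U;V) = Σ p(x,y)·ln[p(x,y)/(p(x)p(y))].
  (α,a): 0.21·ln(1.0938) = 0.0188
  (α,b): 0.58·ln(1.2288) = 0.1195
  (α,c): 0.01·ln(0.0735) = -0.0261
  (β,a): 0.03·ln(0.6250) = -0.0141
  (β,b): 0.01·ln(0.0847) = -0.0247
  (β,c): 0.16·ln(4.7059) = 0.2478
Sum = 0.321 nats.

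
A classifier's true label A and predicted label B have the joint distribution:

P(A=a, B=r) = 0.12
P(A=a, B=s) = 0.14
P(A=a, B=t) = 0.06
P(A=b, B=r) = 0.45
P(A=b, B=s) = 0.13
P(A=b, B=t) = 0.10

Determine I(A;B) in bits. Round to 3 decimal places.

Marginals: p(A) = (0.3200, 0.6800), p(B) = (0.5700, 0.2700, 0.1600).
I(A;B) = Σ p(x,y)·log₂[p(x,y)/(p(x)p(y))].
  (a,r): 0.12·log₂(0.6579) = -0.0725
  (a,s): 0.14·log₂(1.6204) = 0.0975
  (a,t): 0.06·log₂(1.1719) = 0.0137
  (b,r): 0.45·log₂(1.1610) = 0.0969
  (b,s): 0.13·log₂(0.7081) = -0.0647
  (b,t): 0.10·log₂(0.9191) = -0.0122
Sum = 0.059 bits.

0.059 bits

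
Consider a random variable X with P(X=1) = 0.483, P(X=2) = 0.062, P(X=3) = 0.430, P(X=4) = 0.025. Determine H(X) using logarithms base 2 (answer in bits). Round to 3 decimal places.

H(X) = −Σ p·log₂ p.
  −(0.483)·log₂(0.483) = 0.5071
  −(0.062)·log₂(0.062) = 0.2487
  −(0.430)·log₂(0.430) = 0.5236
  −(0.025)·log₂(0.025) = 0.1330
Sum: 0.5071 + 0.2487 + 0.5236 + 0.1330 = 1.412 bits.

1.412 bits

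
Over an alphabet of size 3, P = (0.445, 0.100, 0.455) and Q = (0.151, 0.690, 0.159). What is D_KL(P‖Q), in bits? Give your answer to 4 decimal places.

1.1054 bits

D(P‖Q) = Σ p·log₂(p/q).
  0.445·log₂(0.445/0.151) = 0.69387
  0.100·log₂(0.100/0.690) = -0.27866
  0.455·log₂(0.455/0.159) = 0.69016
D(P‖Q) = 1.1054 bits.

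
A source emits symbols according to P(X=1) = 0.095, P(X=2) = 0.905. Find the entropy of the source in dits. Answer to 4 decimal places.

0.1363 dits

H(X) = −Σ p·log₁₀ p.
  −(0.095)·log₁₀(0.095) = 0.09712
  −(0.905)·log₁₀(0.905) = 0.03923
Sum: 0.09712 + 0.03923 = 0.1363 dits.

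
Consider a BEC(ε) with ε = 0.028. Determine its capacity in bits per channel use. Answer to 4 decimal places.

0.9720 bits

Binary erasure channel: capacity C = 1 − ε.
C = 1 − 0.028 = 0.9720 bits per channel use.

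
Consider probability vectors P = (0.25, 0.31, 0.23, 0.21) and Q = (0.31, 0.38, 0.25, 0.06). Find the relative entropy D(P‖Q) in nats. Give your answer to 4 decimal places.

0.1270 nats

D(P‖Q) = Σ p·ln(p/q).
  0.25·ln(0.25/0.31) = -0.05378
  0.31·ln(0.31/0.38) = -0.06312
  0.23·ln(0.23/0.25) = -0.01918
  0.21·ln(0.21/0.06) = 0.26308
D(P‖Q) = 0.1270 nats.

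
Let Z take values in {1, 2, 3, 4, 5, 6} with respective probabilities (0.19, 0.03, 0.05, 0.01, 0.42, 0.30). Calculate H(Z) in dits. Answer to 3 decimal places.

0.583 dits

H(Z) = −Σ p·log₁₀ p.
  −(0.19)·log₁₀(0.19) = 0.1370
  −(0.03)·log₁₀(0.03) = 0.0457
  −(0.05)·log₁₀(0.05) = 0.0651
  −(0.01)·log₁₀(0.01) = 0.0200
  −(0.42)·log₁₀(0.42) = 0.1582
  −(0.30)·log₁₀(0.30) = 0.1569
Sum: 0.1370 + 0.0457 + 0.0651 + 0.0200 + 0.1582 + 0.1569 = 0.583 dits.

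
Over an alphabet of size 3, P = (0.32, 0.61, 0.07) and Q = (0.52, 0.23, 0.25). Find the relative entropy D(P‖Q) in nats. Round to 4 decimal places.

D(P‖Q) = Σ p·ln(p/q).
  0.32·ln(0.32/0.52) = -0.15536
  0.61·ln(0.61/0.23) = 0.59498
  0.07·ln(0.07/0.25) = -0.08911
D(P‖Q) = 0.3505 nats.

0.3505 nats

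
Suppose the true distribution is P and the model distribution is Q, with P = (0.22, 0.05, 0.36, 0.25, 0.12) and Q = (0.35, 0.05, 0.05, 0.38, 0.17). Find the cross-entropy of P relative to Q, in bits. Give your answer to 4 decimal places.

H(P,Q) = −Σ p·log₂ q.
  −0.22·log₂(0.35) = 0.33321
  −0.05·log₂(0.05) = 0.21610
  −0.36·log₂(0.05) = 1.55589
  −0.25·log₂(0.38) = 0.34898
  −0.12·log₂(0.17) = 0.30677
H(P,Q) = 2.7609 bits.

2.7609 bits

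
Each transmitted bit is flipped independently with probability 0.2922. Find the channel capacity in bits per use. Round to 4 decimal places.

0.1285 bits

Binary symmetric channel: C = 1 − h₂(ε) where h₂ is the binary entropy function.
h₂(0.2922) = −0.2922·log₂0.2922 − 0.7078·log₂0.7078 = 0.8715.
C = 1 − 0.8715 = 0.1285 bits per channel use.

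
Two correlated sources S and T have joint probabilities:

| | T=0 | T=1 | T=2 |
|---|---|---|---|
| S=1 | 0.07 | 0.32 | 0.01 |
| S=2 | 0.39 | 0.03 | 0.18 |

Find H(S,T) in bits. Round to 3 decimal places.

1.988 bits

H(S,T) = −Σ p(x,y)·log₂ p(x,y) over all 6 cells.
  cell (1,0): −0.07·log₂0.07 = 0.2686
  cell (1,1): −0.32·log₂0.32 = 0.5260
  cell (1,2): −0.01·log₂0.01 = 0.0664
  cell (2,0): −0.39·log₂0.39 = 0.5298
  cell (2,1): −0.03·log₂0.03 = 0.1518
  cell (2,2): −0.18·log₂0.18 = 0.4453
Sum = 1.988 bits.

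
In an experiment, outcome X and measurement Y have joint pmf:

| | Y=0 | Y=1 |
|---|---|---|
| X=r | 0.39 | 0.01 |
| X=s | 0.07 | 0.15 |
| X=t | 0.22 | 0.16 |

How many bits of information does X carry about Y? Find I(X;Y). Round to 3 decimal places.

Marginals: p(X) = (0.4000, 0.2200, 0.3800), p(Y) = (0.6800, 0.3200).
I(X;Y) = H(X) + H(Y) − H(X,Y).
H(X) = 1.5398, H(Y) = 0.9044, H(X,Y) = 2.1789.
I(X;Y) = 1.5398 + 0.9044 − 2.1789 = 0.265 bits.

0.265 bits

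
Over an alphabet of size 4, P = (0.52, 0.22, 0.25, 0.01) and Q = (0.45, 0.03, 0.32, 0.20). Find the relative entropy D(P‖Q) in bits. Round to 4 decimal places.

D(P‖Q) = Σ p·log₂(p/q).
  0.52·log₂(0.52/0.45) = 0.10847
  0.22·log₂(0.22/0.03) = 0.63238
  0.25·log₂(0.25/0.32) = -0.08904
  0.01·log₂(0.01/0.20) = -0.04322
D(P‖Q) = 0.6086 bits.

0.6086 bits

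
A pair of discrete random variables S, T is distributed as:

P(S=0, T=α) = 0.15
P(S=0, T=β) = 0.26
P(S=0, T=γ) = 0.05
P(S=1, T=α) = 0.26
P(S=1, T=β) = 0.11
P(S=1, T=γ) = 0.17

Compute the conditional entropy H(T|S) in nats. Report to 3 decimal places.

0.989 nats

Marginals: p(S) = (0.4600, 0.5400), p(T) = (0.4100, 0.3700, 0.2200).
H(T|S) = Σ p(S) · H(T|S=·).
  S=0: p=0.4600, H(T|S=0) = 0.9291
  S=1: p=0.5400, H(T|S=1) = 1.0399
Weighted sum = 0.989 nats.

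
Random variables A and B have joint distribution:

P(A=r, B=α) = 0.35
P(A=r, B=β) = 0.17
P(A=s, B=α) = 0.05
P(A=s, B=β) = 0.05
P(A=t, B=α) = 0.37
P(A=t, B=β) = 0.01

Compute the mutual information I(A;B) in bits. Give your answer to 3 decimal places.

Marginals: p(A) = (0.5200, 0.1000, 0.3800), p(B) = (0.7700, 0.2300).
I(A;B) = Σ p(x,y)·log₂[p(x,y)/(p(x)p(y))].
  (r,α): 0.35·log₂(0.8741) = -0.0679
  (r,β): 0.17·log₂(1.4214) = 0.0862
  (s,α): 0.05·log₂(0.6494) = -0.0311
  (s,β): 0.05·log₂(2.1739) = 0.0560
  (t,α): 0.37·log₂(1.2645) = 0.1253
  (t,β): 0.01·log₂(0.1144) = -0.0313
Sum = 0.137 bits.

0.137 bits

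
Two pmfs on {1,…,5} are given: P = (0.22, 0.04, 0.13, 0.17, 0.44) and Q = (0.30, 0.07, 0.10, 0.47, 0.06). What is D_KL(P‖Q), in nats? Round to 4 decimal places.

0.6473 nats

D(P‖Q) = Σ p·ln(p/q).
  0.22·ln(0.22/0.30) = -0.06823
  0.04·ln(0.04/0.07) = -0.02238
  0.13·ln(0.13/0.10) = 0.03411
  0.17·ln(0.17/0.47) = -0.17288
  0.44·ln(0.44/0.06) = 0.87667
D(P‖Q) = 0.6473 nats.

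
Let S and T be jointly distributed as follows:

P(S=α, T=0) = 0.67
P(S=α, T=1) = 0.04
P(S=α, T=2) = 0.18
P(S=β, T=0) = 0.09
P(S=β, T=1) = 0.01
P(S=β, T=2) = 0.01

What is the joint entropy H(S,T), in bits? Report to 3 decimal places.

1.464 bits

H(S,T) = −Σ p(x,y)·log₂ p(x,y) over all 6 cells.
  cell (α,0): −0.67·log₂0.67 = 0.3871
  cell (α,1): −0.04·log₂0.04 = 0.1858
  cell (α,2): −0.18·log₂0.18 = 0.4453
  cell (β,0): −0.09·log₂0.09 = 0.3127
  cell (β,1): −0.01·log₂0.01 = 0.0664
  cell (β,2): −0.01·log₂0.01 = 0.0664
Sum = 1.464 bits.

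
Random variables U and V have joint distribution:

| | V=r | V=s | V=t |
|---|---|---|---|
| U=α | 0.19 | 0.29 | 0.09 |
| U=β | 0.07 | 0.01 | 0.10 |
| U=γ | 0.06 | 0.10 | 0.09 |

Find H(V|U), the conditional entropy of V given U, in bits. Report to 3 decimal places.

1.434 bits

Chain rule: H(V|U) = H(U,V) − H(U).
Marginals: p(U) = (0.5700, 0.1800, 0.2500), p(V) = (0.3200, 0.4000, 0.2800).
H(U,V) = 2.8414 bits; H(U) = 1.4076 bits.
H(V|U) = 2.8414 − 1.4076 = 1.434 bits.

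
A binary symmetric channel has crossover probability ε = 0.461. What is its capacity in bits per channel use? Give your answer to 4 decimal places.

0.0044 bits

Binary symmetric channel: C = 1 − h₂(ε) where h₂ is the binary entropy function.
h₂(0.461) = −0.461·log₂0.461 − 0.539·log₂0.539 = 0.9956.
C = 1 − 0.9956 = 0.0044 bits per channel use.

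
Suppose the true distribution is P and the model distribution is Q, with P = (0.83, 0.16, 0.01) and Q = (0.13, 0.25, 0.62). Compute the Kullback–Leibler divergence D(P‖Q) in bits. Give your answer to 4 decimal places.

2.0574 bits

D(P‖Q) = Σ p·log₂(p/q).
  0.83·log₂(0.83/0.13) = 2.21992
  0.16·log₂(0.16/0.25) = -0.10302
  0.01·log₂(0.01/0.62) = -0.05954
D(P‖Q) = 2.0574 bits.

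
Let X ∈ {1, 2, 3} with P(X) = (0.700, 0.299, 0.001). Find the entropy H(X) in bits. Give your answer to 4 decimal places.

H(X) = −Σ p·log₂ p.
  −(0.700)·log₂(0.700) = 0.36020
  −(0.299)·log₂(0.299) = 0.52079
  −(0.001)·log₂(0.001) = 0.00997
Sum: 0.36020 + 0.52079 + 0.00997 = 0.8910 bits.

0.8910 bits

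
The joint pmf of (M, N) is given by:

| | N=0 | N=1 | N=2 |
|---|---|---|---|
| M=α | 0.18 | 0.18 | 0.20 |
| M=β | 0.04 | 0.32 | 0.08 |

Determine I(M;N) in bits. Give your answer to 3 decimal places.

0.126 bits

Marginals: p(M) = (0.5600, 0.4400), p(N) = (0.2200, 0.5000, 0.2800).
I(M;N) = Σ p(x,y)·log₂[p(x,y)/(p(x)p(y))].
  (α,0): 0.18·log₂(1.4610) = 0.0985
  (α,1): 0.18·log₂(0.6429) = -0.1147
  (α,2): 0.20·log₂(1.2755) = 0.0702
  (β,0): 0.04·log₂(0.4132) = -0.0510
  (β,1): 0.32·log₂(1.4545) = 0.1730
  (β,2): 0.08·log₂(0.6494) = -0.0498
Sum = 0.126 bits.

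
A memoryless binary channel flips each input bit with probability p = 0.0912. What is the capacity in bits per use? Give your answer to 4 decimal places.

Binary symmetric channel: C = 1 − h₂(ε) where h₂ is the binary entropy function.
h₂(0.0912) = −0.0912·log₂0.0912 − 0.9088·log₂0.9088 = 0.4405.
C = 1 − 0.4405 = 0.5595 bits per channel use.

0.5595 bits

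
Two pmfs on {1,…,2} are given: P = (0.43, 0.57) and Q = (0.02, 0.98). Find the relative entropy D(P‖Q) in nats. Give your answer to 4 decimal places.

D(P‖Q) = Σ p·ln(p/q).
  0.43·ln(0.43/0.02) = 1.31926
  0.57·ln(0.57/0.98) = -0.30889
D(P‖Q) = 1.0104 nats.

1.0104 nats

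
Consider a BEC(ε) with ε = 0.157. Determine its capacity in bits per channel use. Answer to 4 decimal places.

0.8430 bits

Binary erasure channel: capacity C = 1 − ε.
C = 1 − 0.157 = 0.8430 bits per channel use.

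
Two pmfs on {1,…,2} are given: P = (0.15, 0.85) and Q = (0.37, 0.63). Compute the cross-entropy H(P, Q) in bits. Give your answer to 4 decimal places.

H(P,Q) = −Σ p·log₂ q.
  −0.15·log₂(0.37) = 0.21516
  −0.85·log₂(0.63) = 0.56659
H(P,Q) = 0.7818 bits.

0.7818 bits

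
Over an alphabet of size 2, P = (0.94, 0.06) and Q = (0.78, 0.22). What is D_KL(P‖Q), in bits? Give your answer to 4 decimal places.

D(P‖Q) = Σ p·log₂(p/q).
  0.94·log₂(0.94/0.78) = 0.25304
  0.06·log₂(0.06/0.22) = -0.11247
D(P‖Q) = 0.1406 bits.

0.1406 bits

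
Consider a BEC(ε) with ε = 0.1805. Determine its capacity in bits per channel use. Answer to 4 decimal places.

0.8195 bits

Binary erasure channel: capacity C = 1 − ε.
C = 1 − 0.1805 = 0.8195 bits per channel use.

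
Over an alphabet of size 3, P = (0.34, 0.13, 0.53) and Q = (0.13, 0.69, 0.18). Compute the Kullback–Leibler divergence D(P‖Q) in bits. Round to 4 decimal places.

0.9843 bits

D(P‖Q) = Σ p·log₂(p/q).
  0.34·log₂(0.34/0.13) = 0.47159
  0.13·log₂(0.13/0.69) = -0.31305
  0.53·log₂(0.53/0.18) = 0.82574
D(P‖Q) = 0.9843 bits.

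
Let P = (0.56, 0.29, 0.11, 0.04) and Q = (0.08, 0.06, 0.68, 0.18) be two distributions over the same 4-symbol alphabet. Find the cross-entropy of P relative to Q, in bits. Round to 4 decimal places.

H(P,Q) = −Σ p·log₂ q.
  −0.56·log₂(0.08) = 2.04056
  −0.29·log₂(0.06) = 1.17708
  −0.11·log₂(0.68) = 0.06120
  −0.04·log₂(0.18) = 0.09896
H(P,Q) = 3.3778 bits.

3.3778 bits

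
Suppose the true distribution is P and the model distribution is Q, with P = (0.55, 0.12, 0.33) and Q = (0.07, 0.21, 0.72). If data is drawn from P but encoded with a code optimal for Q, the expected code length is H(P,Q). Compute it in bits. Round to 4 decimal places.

H(P,Q) = −Σ p·log₂ q.
  −0.55·log₂(0.07) = 2.11008
  −0.12·log₂(0.21) = 0.27018
  −0.33·log₂(0.72) = 0.15640
H(P,Q) = 2.5367 bits.

2.5367 bits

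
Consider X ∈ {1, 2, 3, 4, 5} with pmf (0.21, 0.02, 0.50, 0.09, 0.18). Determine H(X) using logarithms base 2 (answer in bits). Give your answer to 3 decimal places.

1.844 bits

H(X) = −Σ p·log₂ p.
  −(0.21)·log₂(0.21) = 0.4728
  −(0.02)·log₂(0.02) = 0.1129
  −(0.50)·log₂(0.50) = 0.5000
  −(0.09)·log₂(0.09) = 0.3127
  −(0.18)·log₂(0.18) = 0.4453
Sum: 0.4728 + 0.1129 + 0.5000 + 0.3127 + 0.4453 = 1.844 bits.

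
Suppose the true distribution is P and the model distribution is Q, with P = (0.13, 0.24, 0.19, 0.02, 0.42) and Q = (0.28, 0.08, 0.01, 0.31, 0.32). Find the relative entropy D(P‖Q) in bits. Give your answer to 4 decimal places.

D(P‖Q) = Σ p·log₂(p/q).
  0.13·log₂(0.13/0.28) = -0.14390
  0.24·log₂(0.24/0.08) = 0.38039
  0.19·log₂(0.19/0.01) = 0.80711
  0.02·log₂(0.02/0.31) = -0.07908
  0.42·log₂(0.42/0.32) = 0.16477
D(P‖Q) = 1.1293 bits.

1.1293 bits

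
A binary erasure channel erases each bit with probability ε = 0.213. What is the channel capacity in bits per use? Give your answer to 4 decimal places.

0.7870 bits

Binary erasure channel: capacity C = 1 − ε.
C = 1 − 0.213 = 0.7870 bits per channel use.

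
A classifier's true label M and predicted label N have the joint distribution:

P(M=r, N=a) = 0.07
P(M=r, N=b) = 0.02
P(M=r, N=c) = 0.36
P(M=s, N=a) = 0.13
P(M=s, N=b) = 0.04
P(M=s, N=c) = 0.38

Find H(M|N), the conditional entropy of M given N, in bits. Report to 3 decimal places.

Marginals: p(M) = (0.4500, 0.5500), p(N) = (0.2000, 0.0600, 0.7400).
H(M|N) = Σ p(N) · H(M|N=·).
  N=a: p=0.2000, H(M|N=a) = 0.9341
  N=b: p=0.0600, H(M|N=b) = 0.9183
  N=c: p=0.7400, H(M|N=c) = 0.9995
Weighted sum = 0.982 bits.

0.982 bits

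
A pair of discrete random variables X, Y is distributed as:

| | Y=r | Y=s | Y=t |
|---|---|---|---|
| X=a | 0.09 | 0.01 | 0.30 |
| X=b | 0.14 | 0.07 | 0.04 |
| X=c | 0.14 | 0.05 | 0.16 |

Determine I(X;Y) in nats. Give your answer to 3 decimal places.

0.128 nats

Marginals: p(X) = (0.4000, 0.2500, 0.3500), p(Y) = (0.3700, 0.1300, 0.5000).
I(X;Y) = Σ p(x,y)·ln[p(x,y)/(p(x)p(y))].
  (a,r): 0.09·ln(0.6081) = -0.0448
  (a,s): 0.01·ln(0.1923) = -0.0165
  (a,t): 0.30·ln(1.5000) = 0.1216
  (b,r): 0.14·ln(1.5135) = 0.0580
  (b,s): 0.07·ln(2.1538) = 0.0537
  (b,t): 0.04·ln(0.3200) = -0.0456
  (c,r): 0.14·ln(1.0811) = 0.0109
  (c,s): 0.05·ln(1.0989) = 0.0047
  (c,t): 0.16·ln(0.9143) = -0.0143
Sum = 0.128 nats.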